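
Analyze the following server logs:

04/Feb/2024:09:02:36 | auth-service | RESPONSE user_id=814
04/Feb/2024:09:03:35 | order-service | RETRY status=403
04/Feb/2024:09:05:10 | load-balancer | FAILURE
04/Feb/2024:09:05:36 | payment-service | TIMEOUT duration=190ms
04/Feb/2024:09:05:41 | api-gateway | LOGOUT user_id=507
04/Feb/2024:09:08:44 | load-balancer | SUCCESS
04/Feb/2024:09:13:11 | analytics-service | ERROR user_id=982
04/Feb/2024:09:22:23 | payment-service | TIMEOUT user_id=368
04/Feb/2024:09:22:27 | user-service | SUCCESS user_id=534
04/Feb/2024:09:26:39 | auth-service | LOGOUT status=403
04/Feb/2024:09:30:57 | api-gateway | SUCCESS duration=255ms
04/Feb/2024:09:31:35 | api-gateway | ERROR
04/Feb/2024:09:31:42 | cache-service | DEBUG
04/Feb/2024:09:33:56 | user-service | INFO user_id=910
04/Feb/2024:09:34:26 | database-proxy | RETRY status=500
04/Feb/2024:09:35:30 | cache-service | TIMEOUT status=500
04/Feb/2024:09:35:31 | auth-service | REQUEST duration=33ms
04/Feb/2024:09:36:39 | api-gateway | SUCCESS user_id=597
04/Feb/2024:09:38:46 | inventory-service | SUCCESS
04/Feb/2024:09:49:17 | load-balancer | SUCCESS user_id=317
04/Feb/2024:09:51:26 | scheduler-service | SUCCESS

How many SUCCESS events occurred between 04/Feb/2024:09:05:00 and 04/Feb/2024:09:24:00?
2

To count events in the time window:

1. Window boundaries: 04/Feb/2024:09:05:00 to 04/Feb/2024:09:24:00
2. Filter for SUCCESS events within this window
3. Count matching events: 2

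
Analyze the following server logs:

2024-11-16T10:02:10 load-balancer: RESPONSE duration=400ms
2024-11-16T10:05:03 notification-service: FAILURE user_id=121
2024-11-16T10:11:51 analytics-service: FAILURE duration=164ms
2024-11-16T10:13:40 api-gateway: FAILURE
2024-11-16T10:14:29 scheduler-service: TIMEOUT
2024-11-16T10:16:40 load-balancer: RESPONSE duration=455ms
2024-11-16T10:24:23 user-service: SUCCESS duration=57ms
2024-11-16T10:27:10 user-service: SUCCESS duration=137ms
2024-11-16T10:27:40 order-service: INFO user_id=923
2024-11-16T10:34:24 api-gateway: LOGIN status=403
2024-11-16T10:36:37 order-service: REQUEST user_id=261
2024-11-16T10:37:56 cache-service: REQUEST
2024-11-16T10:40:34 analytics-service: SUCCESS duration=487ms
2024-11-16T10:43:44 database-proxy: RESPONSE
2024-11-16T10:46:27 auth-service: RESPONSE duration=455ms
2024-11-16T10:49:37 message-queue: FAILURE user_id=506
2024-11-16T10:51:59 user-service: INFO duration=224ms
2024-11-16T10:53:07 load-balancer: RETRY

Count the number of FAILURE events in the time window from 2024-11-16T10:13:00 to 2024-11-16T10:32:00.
1

To count events in the time window:

1. Window boundaries: 2024-11-16T10:13:00 to 2024-11-16T10:32:00
2. Filter for FAILURE events within this window
3. Count matching events: 1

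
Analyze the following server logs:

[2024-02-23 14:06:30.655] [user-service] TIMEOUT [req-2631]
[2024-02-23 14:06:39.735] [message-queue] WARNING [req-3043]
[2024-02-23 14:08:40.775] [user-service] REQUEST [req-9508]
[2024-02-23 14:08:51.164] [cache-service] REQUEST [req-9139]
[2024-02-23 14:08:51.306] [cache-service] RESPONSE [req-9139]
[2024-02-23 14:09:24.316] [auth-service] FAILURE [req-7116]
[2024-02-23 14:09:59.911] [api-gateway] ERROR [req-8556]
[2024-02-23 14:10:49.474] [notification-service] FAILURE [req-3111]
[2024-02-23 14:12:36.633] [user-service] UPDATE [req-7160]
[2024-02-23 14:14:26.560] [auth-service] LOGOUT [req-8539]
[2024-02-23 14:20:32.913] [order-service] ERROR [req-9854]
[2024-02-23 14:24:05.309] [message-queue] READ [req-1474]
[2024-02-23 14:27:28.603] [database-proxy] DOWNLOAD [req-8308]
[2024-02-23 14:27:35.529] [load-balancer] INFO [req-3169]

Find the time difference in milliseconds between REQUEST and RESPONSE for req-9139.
142

To calculate latency:

1. Find REQUEST with id req-9139: 2024-02-23 14:08:51.164
2. Find RESPONSE with id req-9139: 2024-02-23 14:08:51.306
3. Latency: 2024-02-23 14:08:51.306 - 2024-02-23 14:08:51.164 = 142ms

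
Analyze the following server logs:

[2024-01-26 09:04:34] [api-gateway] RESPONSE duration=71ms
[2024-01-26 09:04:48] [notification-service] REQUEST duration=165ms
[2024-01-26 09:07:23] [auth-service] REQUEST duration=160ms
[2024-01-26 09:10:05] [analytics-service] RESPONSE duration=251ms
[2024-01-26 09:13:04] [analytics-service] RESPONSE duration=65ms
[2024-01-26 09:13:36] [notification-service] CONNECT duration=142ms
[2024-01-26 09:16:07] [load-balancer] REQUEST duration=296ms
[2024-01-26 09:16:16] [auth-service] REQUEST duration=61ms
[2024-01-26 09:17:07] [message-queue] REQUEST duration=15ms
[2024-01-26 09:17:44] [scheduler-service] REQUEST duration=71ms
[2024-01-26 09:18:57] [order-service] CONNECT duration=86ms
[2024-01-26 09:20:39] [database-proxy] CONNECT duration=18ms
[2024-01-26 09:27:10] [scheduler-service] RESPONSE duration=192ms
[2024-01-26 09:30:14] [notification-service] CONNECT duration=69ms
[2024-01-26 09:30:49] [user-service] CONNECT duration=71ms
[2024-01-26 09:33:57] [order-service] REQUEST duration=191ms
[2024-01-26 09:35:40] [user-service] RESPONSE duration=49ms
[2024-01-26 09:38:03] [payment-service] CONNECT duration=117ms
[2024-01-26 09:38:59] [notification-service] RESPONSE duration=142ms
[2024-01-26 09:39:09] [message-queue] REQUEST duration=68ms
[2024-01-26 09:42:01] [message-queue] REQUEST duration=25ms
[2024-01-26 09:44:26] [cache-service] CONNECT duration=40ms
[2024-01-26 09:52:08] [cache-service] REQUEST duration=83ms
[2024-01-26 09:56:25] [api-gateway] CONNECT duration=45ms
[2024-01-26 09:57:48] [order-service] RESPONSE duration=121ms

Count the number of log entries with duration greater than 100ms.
10

To count timeouts:

1. Threshold: 100ms
2. Extract duration from each log entry
3. Count entries where duration > 100
4. Timeout count: 10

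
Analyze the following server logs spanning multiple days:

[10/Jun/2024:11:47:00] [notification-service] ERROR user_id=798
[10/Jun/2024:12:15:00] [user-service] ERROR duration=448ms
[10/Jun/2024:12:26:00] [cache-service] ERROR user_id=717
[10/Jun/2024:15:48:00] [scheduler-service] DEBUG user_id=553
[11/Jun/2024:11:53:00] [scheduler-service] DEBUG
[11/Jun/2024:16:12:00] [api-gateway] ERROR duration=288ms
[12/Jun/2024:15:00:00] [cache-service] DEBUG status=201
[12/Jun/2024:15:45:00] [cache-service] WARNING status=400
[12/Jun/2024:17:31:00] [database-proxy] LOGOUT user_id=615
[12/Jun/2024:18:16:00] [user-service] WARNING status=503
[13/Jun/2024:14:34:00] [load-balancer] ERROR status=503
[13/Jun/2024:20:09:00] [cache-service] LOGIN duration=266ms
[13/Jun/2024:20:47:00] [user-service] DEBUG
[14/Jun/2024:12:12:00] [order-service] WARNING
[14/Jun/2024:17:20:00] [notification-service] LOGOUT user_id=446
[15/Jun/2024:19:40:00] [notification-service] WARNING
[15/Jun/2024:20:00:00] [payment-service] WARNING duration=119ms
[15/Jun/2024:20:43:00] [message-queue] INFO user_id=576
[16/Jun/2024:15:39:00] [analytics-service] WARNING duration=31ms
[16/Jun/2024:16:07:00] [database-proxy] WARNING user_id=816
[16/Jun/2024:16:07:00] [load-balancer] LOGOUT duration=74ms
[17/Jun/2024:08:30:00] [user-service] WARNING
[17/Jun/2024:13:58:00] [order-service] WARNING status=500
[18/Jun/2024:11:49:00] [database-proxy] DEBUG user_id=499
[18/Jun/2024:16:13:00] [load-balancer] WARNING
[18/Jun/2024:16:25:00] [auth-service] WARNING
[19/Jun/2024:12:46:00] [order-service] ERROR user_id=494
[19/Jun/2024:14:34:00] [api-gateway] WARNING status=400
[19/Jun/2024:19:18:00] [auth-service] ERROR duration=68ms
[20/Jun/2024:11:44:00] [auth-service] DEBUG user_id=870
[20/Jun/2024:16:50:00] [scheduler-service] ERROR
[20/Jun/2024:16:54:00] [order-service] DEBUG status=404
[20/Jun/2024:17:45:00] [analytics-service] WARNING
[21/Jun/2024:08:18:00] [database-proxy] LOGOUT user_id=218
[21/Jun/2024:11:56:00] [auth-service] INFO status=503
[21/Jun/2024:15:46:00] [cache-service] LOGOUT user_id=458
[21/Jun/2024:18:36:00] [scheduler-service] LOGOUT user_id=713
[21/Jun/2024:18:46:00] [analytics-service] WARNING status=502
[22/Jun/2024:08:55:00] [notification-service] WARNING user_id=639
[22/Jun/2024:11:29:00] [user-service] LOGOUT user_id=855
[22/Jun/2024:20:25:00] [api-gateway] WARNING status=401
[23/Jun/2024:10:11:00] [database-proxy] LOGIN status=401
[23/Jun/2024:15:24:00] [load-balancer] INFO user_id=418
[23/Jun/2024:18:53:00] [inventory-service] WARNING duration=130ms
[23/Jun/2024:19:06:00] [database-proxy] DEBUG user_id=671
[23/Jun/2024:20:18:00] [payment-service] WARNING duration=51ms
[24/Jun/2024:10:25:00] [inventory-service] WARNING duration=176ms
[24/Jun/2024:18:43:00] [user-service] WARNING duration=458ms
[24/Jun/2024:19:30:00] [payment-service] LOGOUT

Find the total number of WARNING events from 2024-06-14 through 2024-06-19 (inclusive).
10

To filter by date range:

1. Date range: 2024-06-14 through 2024-06-19, both dates inclusive
2. Filter for WARNING events whose date falls in this range
3. Count matching events: 10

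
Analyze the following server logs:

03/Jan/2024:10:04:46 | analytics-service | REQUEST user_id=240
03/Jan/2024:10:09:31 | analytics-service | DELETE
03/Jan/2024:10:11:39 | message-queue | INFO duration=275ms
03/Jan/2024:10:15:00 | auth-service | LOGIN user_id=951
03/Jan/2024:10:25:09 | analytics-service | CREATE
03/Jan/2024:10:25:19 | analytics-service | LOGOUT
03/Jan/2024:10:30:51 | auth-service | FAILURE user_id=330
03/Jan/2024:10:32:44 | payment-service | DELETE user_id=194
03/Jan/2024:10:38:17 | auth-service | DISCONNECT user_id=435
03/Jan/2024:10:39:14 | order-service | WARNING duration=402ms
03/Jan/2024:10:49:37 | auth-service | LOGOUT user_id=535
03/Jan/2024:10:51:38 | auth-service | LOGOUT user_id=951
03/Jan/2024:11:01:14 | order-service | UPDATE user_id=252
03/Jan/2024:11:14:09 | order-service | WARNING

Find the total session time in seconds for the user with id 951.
2198

To calculate session duration:

1. Find LOGIN event for user_id=951: 03/Jan/2024:10:15:00
2. Find LOGOUT event for user_id=951: 03/Jan/2024:10:51:38
3. Session duration: 03/Jan/2024:10:51:38 - 03/Jan/2024:10:15:00 = 2198 seconds (36 minutes)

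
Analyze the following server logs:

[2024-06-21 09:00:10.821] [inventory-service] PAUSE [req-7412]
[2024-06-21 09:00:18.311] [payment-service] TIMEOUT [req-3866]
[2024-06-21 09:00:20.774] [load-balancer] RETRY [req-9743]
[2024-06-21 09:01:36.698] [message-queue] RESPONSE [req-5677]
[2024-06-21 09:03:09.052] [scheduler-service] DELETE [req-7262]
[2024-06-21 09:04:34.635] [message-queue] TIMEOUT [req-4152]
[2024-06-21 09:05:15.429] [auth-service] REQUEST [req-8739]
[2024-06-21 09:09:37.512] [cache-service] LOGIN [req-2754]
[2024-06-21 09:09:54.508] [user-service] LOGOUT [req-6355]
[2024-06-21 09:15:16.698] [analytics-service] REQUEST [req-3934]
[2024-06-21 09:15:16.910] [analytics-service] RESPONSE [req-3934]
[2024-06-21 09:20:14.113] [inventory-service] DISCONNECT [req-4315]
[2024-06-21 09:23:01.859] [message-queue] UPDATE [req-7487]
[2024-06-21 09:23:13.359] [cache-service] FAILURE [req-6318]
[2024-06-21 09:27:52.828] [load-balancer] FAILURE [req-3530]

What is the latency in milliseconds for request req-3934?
212

To calculate latency:

1. Find REQUEST with id req-3934: 2024-06-21 09:15:16.698
2. Find RESPONSE with id req-3934: 2024-06-21 09:15:16.910
3. Latency: 2024-06-21 09:15:16.910 - 2024-06-21 09:15:16.698 = 212ms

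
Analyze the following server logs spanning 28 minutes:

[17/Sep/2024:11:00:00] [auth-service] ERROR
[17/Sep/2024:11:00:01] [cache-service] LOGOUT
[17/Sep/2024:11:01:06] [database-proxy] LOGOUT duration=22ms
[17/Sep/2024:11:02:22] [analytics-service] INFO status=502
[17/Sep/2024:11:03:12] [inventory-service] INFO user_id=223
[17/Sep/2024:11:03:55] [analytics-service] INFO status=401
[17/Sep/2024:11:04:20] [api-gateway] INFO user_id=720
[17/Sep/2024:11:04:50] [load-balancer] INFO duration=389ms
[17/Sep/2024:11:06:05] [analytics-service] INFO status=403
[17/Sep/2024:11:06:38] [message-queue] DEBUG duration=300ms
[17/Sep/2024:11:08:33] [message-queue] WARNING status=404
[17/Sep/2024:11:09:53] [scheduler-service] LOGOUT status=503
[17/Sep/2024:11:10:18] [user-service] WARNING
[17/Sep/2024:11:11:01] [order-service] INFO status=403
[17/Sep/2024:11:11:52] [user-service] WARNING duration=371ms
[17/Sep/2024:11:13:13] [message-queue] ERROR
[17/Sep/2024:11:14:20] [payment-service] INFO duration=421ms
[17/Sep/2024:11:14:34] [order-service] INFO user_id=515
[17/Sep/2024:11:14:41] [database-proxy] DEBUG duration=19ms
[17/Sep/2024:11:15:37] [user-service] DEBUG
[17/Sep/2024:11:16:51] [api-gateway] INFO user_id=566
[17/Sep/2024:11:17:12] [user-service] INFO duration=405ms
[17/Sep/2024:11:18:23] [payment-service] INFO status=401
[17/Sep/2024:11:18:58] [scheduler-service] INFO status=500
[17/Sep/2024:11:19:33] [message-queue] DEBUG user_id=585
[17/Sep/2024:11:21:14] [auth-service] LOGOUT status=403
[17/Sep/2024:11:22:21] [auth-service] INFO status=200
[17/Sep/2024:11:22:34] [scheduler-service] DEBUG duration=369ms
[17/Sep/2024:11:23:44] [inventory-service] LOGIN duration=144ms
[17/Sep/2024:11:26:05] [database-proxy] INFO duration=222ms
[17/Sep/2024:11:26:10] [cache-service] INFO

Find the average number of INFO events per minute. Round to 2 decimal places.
0.57

To calculate the rate:

1. Count total INFO events: 16
2. Total time period: 28 minutes
3. Rate = 16 / 28 = 0.57 events per minute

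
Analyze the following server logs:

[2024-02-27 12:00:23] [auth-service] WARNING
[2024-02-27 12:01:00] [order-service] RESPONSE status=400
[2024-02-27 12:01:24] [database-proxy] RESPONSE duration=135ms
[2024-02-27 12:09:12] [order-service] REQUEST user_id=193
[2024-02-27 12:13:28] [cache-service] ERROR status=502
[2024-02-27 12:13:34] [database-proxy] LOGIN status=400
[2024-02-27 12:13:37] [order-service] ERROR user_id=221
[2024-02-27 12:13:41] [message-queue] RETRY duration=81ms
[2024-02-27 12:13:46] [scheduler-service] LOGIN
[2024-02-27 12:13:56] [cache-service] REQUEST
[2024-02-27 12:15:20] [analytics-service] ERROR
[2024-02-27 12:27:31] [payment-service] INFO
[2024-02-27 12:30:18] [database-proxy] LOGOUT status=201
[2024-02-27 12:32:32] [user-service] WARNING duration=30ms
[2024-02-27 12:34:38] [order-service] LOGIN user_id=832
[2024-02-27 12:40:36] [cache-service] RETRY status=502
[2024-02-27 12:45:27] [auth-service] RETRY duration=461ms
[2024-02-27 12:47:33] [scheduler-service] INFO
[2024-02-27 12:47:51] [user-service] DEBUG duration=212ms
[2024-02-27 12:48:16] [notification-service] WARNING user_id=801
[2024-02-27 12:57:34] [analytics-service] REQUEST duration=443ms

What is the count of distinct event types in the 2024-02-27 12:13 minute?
4

To count unique event types:

1. Filter events in the minute starting at 2024-02-27 12:13
2. Extract event types from matching entries
3. Count unique types: 4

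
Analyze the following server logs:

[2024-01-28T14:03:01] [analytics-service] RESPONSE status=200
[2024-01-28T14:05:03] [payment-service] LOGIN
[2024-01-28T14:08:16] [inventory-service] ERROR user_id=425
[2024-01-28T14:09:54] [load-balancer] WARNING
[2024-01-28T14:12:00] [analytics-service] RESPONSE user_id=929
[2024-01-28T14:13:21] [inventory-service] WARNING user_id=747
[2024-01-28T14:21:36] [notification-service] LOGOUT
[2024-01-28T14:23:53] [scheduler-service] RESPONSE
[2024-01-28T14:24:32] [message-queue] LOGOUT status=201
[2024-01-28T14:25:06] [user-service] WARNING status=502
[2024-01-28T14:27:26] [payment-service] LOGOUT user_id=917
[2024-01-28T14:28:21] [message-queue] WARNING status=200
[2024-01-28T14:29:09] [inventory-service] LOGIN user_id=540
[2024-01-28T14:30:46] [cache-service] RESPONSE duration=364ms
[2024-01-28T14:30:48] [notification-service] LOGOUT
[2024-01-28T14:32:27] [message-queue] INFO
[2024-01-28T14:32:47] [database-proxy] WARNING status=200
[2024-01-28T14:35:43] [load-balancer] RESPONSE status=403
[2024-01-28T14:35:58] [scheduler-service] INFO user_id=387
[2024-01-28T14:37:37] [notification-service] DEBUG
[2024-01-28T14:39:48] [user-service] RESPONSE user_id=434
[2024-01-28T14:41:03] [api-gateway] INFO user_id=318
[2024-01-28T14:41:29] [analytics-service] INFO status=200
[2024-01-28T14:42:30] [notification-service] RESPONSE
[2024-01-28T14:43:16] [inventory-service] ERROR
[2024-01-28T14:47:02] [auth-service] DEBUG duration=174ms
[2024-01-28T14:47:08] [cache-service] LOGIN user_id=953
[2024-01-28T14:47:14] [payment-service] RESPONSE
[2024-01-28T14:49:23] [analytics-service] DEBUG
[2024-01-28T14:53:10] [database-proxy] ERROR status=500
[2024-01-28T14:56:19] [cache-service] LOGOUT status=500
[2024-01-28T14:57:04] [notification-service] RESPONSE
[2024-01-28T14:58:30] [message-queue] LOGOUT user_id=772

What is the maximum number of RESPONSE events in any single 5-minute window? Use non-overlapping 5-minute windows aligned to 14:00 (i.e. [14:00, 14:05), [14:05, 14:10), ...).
2

To find the burst window:

1. Divide the log period into non-overlapping 5-minute windows starting at 14:00
2. Count RESPONSE events in each window
3. Find the window with maximum count
4. Maximum events in a window: 2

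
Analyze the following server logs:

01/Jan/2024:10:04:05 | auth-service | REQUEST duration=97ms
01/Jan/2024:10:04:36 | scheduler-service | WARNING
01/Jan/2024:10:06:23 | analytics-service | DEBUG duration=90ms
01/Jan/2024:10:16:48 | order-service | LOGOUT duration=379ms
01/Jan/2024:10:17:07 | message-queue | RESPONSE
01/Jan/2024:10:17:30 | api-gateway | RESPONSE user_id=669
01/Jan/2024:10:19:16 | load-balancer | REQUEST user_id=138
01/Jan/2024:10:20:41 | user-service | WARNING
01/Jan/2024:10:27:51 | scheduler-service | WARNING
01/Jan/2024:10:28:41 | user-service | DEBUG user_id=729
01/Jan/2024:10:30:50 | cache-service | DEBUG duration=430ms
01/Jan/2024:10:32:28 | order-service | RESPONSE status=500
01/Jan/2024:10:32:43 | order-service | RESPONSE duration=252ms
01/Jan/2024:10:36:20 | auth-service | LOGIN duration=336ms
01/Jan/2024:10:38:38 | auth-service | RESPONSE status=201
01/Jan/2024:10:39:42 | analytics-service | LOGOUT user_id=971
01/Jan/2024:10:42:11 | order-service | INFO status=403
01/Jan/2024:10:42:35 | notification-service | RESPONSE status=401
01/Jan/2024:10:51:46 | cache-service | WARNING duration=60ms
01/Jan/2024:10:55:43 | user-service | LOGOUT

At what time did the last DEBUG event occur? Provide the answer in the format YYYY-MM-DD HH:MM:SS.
2024-01-01 10:30:50

To find the last event:

1. Filter for all DEBUG events
2. Sort by timestamp
3. Select the last one
4. Timestamp: 2024-01-01 10:30:50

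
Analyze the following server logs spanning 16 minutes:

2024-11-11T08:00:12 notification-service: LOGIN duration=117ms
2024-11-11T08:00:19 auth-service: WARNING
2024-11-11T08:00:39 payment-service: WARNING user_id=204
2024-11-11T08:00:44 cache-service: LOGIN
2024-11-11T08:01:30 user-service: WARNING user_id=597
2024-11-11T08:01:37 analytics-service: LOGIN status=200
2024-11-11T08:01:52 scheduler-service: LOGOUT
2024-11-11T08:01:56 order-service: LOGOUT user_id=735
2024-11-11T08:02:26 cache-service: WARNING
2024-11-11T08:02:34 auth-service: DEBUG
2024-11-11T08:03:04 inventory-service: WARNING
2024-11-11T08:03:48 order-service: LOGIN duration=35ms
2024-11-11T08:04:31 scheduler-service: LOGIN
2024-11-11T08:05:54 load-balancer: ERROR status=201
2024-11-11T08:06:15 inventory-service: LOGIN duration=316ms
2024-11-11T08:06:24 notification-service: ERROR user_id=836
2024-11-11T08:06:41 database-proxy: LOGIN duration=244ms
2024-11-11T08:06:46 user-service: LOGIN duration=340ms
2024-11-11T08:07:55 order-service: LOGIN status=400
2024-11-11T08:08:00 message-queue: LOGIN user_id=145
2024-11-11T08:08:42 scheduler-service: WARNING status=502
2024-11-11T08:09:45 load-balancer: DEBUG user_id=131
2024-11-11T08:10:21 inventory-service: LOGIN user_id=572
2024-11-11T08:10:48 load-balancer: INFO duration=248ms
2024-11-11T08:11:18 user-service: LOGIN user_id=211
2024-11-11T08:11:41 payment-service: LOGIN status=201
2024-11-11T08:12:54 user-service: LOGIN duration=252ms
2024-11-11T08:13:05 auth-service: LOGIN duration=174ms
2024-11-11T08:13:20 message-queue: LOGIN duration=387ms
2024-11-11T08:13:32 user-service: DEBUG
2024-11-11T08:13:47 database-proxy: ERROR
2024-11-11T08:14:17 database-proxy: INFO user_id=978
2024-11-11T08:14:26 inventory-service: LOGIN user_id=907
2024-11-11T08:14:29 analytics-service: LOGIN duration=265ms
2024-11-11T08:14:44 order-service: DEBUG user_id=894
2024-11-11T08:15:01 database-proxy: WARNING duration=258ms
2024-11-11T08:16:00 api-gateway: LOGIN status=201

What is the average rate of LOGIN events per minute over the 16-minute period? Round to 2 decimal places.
1.19

To calculate the rate:

1. Count total LOGIN events: 19
2. Total time period: 16 minutes
3. Rate = 19 / 16 = 1.19 events per minute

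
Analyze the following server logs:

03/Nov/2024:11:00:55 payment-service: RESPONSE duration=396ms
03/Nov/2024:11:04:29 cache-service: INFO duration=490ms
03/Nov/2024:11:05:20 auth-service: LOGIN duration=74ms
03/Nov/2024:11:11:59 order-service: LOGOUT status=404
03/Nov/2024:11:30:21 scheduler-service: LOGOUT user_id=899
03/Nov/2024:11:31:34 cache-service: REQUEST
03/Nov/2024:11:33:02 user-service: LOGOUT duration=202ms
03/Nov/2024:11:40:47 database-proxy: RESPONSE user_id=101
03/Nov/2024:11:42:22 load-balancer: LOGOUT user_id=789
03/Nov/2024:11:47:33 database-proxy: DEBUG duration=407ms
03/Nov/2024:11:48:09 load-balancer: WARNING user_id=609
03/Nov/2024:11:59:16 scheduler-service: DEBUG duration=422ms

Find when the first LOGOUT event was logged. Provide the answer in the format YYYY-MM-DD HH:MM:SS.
2024-11-03 11:11:59

To find the first event:

1. Filter for all LOGOUT events
2. Sort by timestamp
3. Select the first one
4. Timestamp: 2024-11-03 11:11:59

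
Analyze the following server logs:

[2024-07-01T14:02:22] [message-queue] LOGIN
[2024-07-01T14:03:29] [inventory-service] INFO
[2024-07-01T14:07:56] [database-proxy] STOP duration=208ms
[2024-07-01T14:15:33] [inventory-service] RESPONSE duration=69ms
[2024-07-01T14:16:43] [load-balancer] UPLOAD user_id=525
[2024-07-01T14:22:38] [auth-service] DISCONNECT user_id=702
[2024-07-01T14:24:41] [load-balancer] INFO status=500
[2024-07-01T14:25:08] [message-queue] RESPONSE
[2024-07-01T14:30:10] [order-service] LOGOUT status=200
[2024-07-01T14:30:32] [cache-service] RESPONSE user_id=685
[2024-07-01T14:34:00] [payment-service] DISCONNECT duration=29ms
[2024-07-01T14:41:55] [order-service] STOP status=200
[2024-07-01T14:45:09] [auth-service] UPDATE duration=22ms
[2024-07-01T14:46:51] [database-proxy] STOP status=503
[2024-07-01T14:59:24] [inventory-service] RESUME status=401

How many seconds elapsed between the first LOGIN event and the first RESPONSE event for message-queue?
1366

To find the time between events:

1. Locate the first LOGIN event for message-queue: 2024-07-01T14:02:22
2. Locate the first RESPONSE event for message-queue: 2024-07-01T14:25:08
3. Calculate the difference: 2024-07-01T14:25:08 - 2024-07-01T14:02:22 = 1366 seconds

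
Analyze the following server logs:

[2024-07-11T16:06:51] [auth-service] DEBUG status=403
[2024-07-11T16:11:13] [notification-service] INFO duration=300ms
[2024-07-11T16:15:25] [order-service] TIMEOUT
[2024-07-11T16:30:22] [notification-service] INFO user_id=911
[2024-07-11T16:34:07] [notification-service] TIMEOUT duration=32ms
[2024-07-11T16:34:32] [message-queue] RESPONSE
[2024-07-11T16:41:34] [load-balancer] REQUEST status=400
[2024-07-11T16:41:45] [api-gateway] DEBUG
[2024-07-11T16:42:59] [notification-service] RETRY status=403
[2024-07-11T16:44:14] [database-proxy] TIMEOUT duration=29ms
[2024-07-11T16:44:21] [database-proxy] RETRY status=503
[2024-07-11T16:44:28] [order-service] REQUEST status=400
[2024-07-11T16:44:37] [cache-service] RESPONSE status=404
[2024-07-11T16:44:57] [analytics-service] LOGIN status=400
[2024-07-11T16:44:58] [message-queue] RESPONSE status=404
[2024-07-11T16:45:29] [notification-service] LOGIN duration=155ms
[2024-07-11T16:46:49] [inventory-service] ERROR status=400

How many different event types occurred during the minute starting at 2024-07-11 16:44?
5

To count unique event types:

1. Filter events in the minute starting at 2024-07-11 16:44
2. Extract event types from matching entries
3. Count unique types: 5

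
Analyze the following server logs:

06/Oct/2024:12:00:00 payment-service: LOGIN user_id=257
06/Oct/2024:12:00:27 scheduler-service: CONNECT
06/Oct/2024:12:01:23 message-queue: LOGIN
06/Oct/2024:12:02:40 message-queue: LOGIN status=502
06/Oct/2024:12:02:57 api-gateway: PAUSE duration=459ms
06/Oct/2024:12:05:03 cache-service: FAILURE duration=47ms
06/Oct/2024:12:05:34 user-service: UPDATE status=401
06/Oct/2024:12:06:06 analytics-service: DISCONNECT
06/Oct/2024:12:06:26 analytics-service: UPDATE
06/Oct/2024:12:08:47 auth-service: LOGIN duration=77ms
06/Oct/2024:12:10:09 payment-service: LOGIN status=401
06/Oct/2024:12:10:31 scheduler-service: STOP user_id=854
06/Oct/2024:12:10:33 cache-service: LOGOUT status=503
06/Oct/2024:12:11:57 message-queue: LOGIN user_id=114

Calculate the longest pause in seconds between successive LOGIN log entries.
367

To find the longest gap:

1. Extract all LOGIN events in chronological order
2. Calculate time differences between consecutive events
3. Find the maximum difference
4. Longest gap: 367 seconds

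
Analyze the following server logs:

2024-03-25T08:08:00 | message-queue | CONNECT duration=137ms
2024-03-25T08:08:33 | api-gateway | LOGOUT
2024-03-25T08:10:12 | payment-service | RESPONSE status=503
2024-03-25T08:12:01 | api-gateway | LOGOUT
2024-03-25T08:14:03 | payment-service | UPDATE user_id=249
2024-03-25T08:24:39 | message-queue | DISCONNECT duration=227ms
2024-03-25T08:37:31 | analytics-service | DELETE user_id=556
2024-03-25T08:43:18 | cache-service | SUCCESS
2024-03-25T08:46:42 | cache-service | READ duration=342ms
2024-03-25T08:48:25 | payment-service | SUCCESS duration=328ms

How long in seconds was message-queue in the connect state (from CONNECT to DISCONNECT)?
999

To calculate state duration:

1. Find CONNECT event for message-queue: 2024-03-25T08:08:00
2. Find DISCONNECT event for message-queue: 2024-03-25T08:24:39
3. Calculate duration: 2024-03-25T08:24:39 - 2024-03-25T08:08:00 = 999 seconds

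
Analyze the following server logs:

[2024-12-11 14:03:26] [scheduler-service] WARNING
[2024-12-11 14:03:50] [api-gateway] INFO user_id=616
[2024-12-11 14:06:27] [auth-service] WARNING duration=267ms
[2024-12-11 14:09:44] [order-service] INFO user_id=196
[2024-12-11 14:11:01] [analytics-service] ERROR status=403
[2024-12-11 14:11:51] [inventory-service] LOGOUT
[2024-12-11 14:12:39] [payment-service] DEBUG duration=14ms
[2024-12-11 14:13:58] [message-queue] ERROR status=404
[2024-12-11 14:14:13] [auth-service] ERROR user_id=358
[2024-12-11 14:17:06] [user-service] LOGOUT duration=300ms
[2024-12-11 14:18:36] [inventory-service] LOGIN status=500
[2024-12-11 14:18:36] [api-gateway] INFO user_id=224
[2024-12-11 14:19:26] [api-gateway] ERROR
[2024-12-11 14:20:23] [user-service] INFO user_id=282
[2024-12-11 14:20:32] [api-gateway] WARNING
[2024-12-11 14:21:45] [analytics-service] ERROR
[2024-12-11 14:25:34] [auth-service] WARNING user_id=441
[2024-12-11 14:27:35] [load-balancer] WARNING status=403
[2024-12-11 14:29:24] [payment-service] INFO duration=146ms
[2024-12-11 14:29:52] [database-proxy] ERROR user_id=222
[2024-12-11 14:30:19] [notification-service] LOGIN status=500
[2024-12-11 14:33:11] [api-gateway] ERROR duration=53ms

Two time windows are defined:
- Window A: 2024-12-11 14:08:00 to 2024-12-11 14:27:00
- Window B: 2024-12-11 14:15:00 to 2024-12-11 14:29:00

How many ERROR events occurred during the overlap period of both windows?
2

To find overlap events:

1. Window A: 2024-12-11 14:08:00 to 2024-12-11 14:27:00
2. Window B: 2024-12-11 14:15:00 to 2024-12-11 14:29:00
3. Overlap period: 2024-12-11 14:15:00 to 2024-12-11 14:27:00
4. Count ERROR events in overlap: 2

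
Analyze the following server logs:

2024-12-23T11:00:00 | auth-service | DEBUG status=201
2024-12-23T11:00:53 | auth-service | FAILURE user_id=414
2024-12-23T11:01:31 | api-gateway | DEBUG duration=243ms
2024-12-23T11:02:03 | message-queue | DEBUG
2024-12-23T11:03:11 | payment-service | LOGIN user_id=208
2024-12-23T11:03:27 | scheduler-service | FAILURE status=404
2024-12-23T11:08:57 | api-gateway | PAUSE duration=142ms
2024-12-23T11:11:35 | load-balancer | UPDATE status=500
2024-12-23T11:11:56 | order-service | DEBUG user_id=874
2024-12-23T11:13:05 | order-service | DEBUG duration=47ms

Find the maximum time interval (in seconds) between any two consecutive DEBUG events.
593

To find the longest gap:

1. Extract all DEBUG events in chronological order
2. Calculate time differences between consecutive events
3. Find the maximum difference
4. Longest gap: 593 seconds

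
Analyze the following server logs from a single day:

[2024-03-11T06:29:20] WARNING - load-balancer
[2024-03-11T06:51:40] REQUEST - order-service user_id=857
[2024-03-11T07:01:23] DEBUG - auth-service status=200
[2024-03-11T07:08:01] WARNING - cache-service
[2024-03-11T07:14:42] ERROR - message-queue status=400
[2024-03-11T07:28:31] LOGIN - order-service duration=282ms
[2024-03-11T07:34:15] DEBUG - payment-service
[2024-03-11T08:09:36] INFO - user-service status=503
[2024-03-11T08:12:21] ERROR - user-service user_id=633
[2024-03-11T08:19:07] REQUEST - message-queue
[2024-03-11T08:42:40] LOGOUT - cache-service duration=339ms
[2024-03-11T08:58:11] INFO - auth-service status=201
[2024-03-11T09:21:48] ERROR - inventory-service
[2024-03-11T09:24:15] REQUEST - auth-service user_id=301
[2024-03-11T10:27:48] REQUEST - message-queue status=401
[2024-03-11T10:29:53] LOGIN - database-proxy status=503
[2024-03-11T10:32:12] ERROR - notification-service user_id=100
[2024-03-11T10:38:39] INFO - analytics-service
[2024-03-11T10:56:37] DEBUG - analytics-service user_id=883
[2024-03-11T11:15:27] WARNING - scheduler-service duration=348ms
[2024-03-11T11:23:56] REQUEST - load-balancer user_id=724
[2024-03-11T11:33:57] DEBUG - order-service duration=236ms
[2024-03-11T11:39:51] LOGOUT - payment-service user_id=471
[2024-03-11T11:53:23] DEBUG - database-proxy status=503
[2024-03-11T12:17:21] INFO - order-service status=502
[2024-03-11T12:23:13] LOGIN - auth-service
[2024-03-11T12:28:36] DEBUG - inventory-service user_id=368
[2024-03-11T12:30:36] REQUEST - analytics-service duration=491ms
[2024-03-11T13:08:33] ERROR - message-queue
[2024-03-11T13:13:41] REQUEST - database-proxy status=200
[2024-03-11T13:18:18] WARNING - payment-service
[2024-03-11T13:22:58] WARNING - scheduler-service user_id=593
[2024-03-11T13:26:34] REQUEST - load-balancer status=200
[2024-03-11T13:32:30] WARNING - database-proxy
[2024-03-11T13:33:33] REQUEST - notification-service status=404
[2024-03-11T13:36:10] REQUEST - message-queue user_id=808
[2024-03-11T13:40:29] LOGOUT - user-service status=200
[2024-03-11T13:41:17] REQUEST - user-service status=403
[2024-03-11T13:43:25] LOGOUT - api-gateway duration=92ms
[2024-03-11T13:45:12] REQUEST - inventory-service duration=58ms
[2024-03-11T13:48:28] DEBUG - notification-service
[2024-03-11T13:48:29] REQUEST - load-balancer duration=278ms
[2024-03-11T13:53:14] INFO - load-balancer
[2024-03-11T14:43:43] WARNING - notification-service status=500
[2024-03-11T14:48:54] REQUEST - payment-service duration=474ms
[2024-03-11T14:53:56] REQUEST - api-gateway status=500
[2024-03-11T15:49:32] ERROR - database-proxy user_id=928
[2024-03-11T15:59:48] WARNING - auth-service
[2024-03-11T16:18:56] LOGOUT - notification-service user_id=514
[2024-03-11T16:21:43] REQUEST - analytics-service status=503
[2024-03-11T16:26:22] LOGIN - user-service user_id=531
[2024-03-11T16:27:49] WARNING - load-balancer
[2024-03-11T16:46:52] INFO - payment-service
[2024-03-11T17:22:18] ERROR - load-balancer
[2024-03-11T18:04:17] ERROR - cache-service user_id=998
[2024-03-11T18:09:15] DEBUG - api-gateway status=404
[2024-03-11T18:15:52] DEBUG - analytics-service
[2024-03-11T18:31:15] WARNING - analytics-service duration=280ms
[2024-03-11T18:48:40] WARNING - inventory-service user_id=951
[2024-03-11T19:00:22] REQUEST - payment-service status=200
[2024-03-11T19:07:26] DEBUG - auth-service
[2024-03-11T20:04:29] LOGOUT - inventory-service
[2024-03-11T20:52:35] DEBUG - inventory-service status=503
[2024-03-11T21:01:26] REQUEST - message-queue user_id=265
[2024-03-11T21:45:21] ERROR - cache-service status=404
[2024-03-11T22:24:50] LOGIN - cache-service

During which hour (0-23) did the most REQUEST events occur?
13

To find the peak hour:

1. Group all REQUEST events by hour
2. Count events in each hour
3. Find hour with maximum count
4. Peak hour: 13 (with 7 events)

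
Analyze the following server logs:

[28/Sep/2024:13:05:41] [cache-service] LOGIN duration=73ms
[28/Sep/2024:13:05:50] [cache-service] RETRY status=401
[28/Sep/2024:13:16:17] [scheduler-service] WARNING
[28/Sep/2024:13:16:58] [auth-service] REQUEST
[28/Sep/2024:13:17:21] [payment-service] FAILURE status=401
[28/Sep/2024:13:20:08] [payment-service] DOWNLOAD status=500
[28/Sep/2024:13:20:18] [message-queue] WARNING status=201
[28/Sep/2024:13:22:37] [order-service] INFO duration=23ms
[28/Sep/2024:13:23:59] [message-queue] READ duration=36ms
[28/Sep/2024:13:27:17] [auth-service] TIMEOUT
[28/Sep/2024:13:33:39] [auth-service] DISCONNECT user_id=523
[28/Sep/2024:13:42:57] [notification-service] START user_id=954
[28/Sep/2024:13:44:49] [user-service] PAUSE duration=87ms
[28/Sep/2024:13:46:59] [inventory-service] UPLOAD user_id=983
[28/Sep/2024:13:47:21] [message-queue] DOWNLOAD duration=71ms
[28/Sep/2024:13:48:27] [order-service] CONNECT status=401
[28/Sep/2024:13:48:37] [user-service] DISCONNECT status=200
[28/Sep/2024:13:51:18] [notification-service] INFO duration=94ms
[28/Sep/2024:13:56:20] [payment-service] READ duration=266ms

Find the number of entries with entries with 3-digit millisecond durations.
1

To find matching entries:

1. Pattern to match: entries with 3-digit millisecond durations
2. Scan each log entry for the pattern
3. Count matches: 1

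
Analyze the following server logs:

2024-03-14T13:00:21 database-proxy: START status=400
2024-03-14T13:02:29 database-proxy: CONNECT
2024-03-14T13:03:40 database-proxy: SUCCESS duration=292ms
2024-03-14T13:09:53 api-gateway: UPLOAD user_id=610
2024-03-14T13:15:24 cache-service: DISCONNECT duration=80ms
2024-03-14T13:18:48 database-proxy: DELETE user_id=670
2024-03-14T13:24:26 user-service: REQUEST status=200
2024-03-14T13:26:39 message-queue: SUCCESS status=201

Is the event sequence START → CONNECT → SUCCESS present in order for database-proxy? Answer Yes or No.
Yes

To verify sequence order:

1. Find all events in sequence START → CONNECT → SUCCESS for database-proxy
2. Extract their timestamps
3. Check if timestamps are in ascending order
4. Result: Yes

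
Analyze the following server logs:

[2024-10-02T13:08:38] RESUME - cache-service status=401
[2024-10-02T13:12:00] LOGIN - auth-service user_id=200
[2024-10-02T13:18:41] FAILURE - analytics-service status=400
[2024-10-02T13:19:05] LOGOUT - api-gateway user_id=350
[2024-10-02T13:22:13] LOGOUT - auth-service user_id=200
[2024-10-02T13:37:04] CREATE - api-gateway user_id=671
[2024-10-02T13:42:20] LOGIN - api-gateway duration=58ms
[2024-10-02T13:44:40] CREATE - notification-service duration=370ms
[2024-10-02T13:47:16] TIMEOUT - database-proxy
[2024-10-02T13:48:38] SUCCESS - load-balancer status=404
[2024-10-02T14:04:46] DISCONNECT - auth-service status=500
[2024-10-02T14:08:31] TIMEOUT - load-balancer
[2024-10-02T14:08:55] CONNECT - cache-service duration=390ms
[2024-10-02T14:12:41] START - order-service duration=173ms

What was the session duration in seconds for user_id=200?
613

To calculate session duration:

1. Find LOGIN event for user_id=200: 2024-10-02T13:12:00
2. Find LOGOUT event for user_id=200: 2024-10-02T13:22:13
3. Session duration: 2024-10-02T13:22:13 - 2024-10-02T13:12:00 = 613 seconds (10 minutes)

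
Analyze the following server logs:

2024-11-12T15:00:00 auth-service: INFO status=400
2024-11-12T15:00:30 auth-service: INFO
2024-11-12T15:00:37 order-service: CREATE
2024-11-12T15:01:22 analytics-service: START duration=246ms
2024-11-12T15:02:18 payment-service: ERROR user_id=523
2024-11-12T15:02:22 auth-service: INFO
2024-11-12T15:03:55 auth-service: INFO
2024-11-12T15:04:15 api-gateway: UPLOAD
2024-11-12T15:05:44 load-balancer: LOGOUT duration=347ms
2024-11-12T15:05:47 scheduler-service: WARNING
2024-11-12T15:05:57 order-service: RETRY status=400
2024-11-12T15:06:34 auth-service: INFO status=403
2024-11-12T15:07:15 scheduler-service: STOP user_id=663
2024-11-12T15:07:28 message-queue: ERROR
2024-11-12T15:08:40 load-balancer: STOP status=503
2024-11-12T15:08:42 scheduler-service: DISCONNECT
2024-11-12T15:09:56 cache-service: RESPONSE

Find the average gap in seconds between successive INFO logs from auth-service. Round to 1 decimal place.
98.5

To calculate average interval:

1. Find all INFO events for auth-service in order
2. Calculate time gaps between consecutive events
3. Compute mean of gaps: 394 / 4 = 98.5 seconds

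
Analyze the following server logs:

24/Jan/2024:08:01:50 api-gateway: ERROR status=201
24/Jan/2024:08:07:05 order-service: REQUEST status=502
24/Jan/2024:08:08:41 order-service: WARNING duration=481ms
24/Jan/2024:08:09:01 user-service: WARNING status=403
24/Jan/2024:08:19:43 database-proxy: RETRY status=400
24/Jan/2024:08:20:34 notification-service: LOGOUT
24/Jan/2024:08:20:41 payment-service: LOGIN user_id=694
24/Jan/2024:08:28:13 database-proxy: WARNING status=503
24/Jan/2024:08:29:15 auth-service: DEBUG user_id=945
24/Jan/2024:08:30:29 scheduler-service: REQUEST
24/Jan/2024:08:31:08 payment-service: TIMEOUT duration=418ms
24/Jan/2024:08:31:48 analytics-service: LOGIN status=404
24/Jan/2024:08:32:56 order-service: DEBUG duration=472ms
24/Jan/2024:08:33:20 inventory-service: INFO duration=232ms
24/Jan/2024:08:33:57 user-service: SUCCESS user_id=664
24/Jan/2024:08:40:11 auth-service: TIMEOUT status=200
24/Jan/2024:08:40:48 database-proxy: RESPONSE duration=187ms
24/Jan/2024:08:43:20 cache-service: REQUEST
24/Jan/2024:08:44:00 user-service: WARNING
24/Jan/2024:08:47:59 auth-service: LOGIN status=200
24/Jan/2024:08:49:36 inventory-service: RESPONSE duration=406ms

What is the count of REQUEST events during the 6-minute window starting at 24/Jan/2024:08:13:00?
0

To count events in the time window:

1. Window boundaries: 24/Jan/2024:08:13:00 to 24/Jan/2024:08:19:00
2. Filter for REQUEST events within this window
3. Count matching events: 0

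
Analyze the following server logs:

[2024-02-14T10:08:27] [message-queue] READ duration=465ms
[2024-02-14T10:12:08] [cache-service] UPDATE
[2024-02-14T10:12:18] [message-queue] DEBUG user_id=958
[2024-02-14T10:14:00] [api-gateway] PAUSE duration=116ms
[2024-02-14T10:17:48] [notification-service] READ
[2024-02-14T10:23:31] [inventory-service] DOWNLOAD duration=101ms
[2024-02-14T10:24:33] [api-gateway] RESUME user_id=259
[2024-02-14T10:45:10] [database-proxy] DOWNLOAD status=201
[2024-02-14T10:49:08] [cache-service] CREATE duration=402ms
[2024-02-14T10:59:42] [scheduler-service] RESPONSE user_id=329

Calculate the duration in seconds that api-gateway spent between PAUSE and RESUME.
633

To calculate state duration:

1. Find PAUSE event for api-gateway: 2024-02-14T10:14:00
2. Find RESUME event for api-gateway: 2024-02-14T10:24:33
3. Calculate duration: 2024-02-14T10:24:33 - 2024-02-14T10:14:00 = 633 seconds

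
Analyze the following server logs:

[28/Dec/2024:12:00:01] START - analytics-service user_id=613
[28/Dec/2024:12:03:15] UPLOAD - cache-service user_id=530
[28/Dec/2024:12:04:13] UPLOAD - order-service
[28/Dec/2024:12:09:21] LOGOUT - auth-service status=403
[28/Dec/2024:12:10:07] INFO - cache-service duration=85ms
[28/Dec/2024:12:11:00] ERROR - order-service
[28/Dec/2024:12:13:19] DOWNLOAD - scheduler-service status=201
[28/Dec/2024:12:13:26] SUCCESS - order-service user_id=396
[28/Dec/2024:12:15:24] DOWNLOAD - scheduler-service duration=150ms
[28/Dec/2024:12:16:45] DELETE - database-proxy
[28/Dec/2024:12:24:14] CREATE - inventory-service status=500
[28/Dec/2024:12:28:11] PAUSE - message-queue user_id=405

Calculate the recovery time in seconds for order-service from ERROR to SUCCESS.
146

To calculate recovery time:

1. Find ERROR event for order-service: 28/Dec/2024:12:11:00
2. Find next SUCCESS event for order-service: 28/Dec/2024:12:13:26
3. Recovery time: 28/Dec/2024:12:13:26 - 28/Dec/2024:12:11:00 = 146 seconds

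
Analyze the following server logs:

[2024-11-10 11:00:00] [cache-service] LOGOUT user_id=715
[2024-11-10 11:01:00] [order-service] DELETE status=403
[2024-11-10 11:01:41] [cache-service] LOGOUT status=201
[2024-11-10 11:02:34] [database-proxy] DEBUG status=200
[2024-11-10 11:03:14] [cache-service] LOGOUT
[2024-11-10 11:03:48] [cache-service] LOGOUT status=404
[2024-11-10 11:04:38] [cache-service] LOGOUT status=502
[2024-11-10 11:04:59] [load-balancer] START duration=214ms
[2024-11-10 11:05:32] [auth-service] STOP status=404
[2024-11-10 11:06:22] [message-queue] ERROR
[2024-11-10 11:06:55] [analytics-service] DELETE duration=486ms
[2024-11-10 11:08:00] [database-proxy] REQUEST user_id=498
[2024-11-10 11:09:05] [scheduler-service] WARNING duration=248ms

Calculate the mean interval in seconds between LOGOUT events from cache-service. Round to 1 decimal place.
69.5

To calculate average interval:

1. Find all LOGOUT events for cache-service in order
2. Calculate time gaps between consecutive events
3. Compute mean of gaps: 278 / 4 = 69.5 seconds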